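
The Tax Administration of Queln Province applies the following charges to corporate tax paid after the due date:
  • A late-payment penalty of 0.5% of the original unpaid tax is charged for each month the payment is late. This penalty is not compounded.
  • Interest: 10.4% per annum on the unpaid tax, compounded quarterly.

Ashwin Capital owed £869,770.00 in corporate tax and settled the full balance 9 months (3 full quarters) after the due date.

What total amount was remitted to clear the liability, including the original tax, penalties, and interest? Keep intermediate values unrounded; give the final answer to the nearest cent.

£978,530.89

Late-payment penalty: 9 × 0.5% × £869,770.00 = £39,139.65
Interest (10.4%/yr ÷ 4 = 2.6%/quarter): £869,770.00 × ((1 + 0.026)^3 − 1) = £69,621.2406…
Total = £869,770.00 + £39,139.6500 + £69,621.2406… = £978,530.89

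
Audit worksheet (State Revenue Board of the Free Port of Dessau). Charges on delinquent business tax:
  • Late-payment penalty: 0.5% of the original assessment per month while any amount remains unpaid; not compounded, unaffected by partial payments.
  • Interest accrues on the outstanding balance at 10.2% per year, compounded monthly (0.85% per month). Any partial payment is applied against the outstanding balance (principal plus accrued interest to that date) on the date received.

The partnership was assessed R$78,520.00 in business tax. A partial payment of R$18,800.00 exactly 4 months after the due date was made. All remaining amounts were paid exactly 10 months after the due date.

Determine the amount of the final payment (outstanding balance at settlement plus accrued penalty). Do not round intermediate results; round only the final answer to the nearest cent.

Balance at month 4: R$78,520.0000 × (1 + 0.0085)^4 = R$81,223.9117…
After R$18,800.00 payment: R$81,223.9117… − R$18,800.00 = R$62,423.9117…
Balance at month 10: R$62,423.9117… × (1 + 0.0085)^6 = R$65,675.9548…
Penalty: 10 × 0.5% × R$78,520.00 = R$3,926.00
Final settlement = outstanding balance + penalty = R$65,675.9548… + R$3,926.00 = R$69,601.95

R$69,601.95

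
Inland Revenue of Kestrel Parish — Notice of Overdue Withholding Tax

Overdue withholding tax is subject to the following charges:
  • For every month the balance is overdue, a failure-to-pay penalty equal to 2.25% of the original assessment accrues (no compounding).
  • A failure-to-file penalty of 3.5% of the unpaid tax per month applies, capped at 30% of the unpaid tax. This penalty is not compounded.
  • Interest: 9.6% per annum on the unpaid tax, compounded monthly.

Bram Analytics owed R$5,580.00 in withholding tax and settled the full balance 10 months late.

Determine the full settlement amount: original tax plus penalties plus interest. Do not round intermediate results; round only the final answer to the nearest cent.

R$8,972.32

Failure-to-file: 10 × 3.5% × R$5,580.00 = R$1,953.00, capped at 30% × R$5,580.00 = R$1,674.00
Failure-to-pay penalty: 10 × 2.25% × R$5,580.00 = R$1,255.50
Interest (9.6%/yr ÷ 12 = 0.8%/month): R$5,580.00 × ((1 + 0.008)^10 − 1) = R$462.8181…
Total = R$5,580.00 + R$2,929.5000 + R$462.8181… = R$8,972.32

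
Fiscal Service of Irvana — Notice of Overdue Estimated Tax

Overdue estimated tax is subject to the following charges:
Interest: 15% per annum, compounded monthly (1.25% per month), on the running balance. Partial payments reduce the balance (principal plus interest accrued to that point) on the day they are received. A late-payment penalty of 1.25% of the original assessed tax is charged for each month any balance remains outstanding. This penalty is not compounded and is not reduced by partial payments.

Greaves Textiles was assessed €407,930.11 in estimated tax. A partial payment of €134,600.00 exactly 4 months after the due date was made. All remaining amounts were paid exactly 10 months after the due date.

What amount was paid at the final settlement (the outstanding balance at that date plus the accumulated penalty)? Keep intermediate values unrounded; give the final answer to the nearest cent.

Balance at month 4: €407,930.1100 × (1 + 0.0125)^4 = €428,712.2469…
After €134,600.00 payment: €428,712.2469… − €134,600.00 = €294,112.2469…
Balance at month 10: €294,112.2469… × (1 + 0.0125)^6 = €316,871.5880…
Penalty: 10 × 1.25% × €407,930.11 = €50,991.26…
Final settlement = outstanding balance + penalty = €316,871.5880… + €50,991.26… = €367,862.85

€367,862.85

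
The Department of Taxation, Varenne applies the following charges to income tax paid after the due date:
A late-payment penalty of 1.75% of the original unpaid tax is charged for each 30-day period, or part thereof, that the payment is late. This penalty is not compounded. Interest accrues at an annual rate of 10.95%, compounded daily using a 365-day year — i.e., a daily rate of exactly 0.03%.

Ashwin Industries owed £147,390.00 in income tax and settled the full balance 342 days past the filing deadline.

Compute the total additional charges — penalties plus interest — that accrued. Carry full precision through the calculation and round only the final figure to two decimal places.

Penalty periods: ⌈342/30⌉ = 12; penalty = 12 × 1.75% × £147,390.00 = £30,951.90
Interest: £147,390.00 × ((1 + 0.0003)^342 − 1) = £147,390.00 × 0.10803105… = £15,922.6967…
Penalties + interest = £30,951.9000 + £15,922.6967… = £46,874.60

£46,874.60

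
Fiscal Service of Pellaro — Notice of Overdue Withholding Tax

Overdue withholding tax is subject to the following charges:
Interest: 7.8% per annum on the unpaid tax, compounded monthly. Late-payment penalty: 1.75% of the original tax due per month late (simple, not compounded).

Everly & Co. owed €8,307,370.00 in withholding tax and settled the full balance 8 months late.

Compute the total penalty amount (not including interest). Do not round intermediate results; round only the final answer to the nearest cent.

€1,163,031.80

Late-payment penalty = 1.75% × €8,307,370.00 × 8 mo = €1,163,031.80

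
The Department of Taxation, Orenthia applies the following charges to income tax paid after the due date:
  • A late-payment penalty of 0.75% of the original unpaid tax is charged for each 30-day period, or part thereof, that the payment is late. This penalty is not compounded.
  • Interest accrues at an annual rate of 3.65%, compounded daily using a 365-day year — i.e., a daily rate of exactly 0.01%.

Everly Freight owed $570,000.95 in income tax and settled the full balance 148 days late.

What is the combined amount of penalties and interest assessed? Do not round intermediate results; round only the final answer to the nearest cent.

$29,873.36

Penalty periods: ⌈148/30⌉ = 5; penalty = 5 × 0.75% × $570,000.95 = $21,375.04…
Interest: $570,000.95 × ((1 + 0.0001)^148 − 1) = $570,000.95 × 0.01490931… = $8,498.3216…
Penalties + interest = $21,375.0356… + $8,498.3216… = $29,873.36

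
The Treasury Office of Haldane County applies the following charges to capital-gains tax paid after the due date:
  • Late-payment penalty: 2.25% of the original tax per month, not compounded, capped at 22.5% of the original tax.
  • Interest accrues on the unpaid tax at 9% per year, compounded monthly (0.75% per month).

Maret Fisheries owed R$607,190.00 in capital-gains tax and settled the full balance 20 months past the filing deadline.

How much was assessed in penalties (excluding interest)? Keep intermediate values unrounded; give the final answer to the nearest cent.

R$136,617.75

Penalty (uncapped): 20 × 2.25% × R$607,190.00 = R$273,235.50; cap = 22.5% × R$607,190.00 = R$136,617.75 → penalty = R$136,617.75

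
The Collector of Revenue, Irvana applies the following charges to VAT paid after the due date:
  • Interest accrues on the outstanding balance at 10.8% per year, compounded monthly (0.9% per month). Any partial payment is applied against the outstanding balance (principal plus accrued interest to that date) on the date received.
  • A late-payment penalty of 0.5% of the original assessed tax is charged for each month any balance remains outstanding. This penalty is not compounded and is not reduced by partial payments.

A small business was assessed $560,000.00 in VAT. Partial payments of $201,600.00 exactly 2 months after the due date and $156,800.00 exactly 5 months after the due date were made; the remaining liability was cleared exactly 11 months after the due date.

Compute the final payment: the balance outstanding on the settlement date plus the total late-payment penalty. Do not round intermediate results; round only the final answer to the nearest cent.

$264,813.39

Balance at month 2: $560,000.0000 × (1 + 0.009)^2 = $570,125.3600
After $201,600.00 payment: $570,125.3600 − $201,600.00 = $368,525.3600
Balance at month 5: $368,525.3600 × (1 + 0.009)^3 = $378,565.3650…
After $156,800.00 payment: $378,565.3650… − $156,800.00 = $221,765.3650…
Balance at month 11: $221,765.3650… × (1 + 0.009)^6 = $234,013.3949…
Penalty: 11 × 0.5% × $560,000.00 = $30,800.00
Final settlement = outstanding balance + penalty = $234,013.3949… + $30,800.00 = $264,813.39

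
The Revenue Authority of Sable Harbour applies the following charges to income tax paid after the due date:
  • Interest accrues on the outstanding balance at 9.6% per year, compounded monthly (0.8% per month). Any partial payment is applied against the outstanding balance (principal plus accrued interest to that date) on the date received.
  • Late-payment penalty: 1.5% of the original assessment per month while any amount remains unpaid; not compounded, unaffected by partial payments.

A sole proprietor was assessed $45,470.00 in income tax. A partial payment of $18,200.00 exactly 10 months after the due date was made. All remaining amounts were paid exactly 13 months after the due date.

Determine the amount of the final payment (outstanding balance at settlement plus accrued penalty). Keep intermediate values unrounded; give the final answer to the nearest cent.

Balance at month 10: $45,470.0000 × (1 + 0.008)^10 = $49,241.3868…
After $18,200.00 payment: $49,241.3868… − $18,200.00 = $31,041.3868…
Balance at month 13: $31,041.3868… × (1 + 0.008)^3 = $31,792.3559…
Penalty: 13 × 1.5% × $45,470.00 = $8,866.65
Final settlement = outstanding balance + penalty = $31,792.3559… + $8,866.65 = $40,659.01

$40,659.01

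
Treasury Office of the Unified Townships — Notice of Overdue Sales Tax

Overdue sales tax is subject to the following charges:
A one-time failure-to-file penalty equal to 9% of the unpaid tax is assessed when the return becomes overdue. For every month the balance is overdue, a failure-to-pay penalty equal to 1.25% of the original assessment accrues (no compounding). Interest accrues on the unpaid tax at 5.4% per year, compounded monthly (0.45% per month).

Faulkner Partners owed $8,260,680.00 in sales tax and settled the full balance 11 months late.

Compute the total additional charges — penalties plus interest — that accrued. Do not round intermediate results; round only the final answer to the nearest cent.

Failure-to-file penalty: 9% × $8,260,680.00 = $743,461.20
Failure-to-pay penalty = 1.25% × $8,260,680.00 × 11 mo = $1,135,843.50
Interest: $8,260,680.00 × ((1 + 0.0045)^11 − 1) = $8,260,680.00 × 0.0506289… = $418,229.3218…
Penalties + interest = $1,879,304.7000 + $418,229.3218… = $2,297,534.02

$2,297,534.02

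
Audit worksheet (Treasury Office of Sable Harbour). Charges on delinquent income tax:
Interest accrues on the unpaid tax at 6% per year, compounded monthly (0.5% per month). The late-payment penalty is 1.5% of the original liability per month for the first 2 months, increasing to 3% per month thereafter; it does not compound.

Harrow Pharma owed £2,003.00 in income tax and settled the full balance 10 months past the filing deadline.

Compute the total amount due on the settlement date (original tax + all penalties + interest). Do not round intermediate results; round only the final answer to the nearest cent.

£2,646.24

Penalty, months 1–2: 2 × 1.5% × £2,003.00 = £60.09
Penalty, months 3–10: 8 × 3% × £2,003.00 = £480.72
Interest: £2,003.00 × ((1 + 0.005)^10 − 1) = £2,003.00 × 0.0511401… = £102.4337…
Total = £2,003.00 + £540.8100 + £102.4337… = £2,646.24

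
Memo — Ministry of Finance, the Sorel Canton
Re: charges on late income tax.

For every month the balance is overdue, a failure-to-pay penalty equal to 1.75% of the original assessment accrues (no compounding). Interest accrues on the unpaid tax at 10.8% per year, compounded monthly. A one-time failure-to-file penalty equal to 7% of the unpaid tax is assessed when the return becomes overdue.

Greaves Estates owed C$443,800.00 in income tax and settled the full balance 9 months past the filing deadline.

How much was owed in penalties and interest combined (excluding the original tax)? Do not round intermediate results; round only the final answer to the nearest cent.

Failure-to-file penalty: 7% × C$443,800.00 = C$31,066.00
Failure-to-pay penalty = 1.75% × C$443,800.00 × 9 mo = C$69,898.50
Interest (10.8%/yr ÷ 12 = 0.9%/month): C$443,800.00 × ((1 + 0.009)^9 − 1) = C$37,269.4675…
Penalties + interest = C$100,964.5000 + C$37,269.4675… = C$138,233.97

C$138,233.97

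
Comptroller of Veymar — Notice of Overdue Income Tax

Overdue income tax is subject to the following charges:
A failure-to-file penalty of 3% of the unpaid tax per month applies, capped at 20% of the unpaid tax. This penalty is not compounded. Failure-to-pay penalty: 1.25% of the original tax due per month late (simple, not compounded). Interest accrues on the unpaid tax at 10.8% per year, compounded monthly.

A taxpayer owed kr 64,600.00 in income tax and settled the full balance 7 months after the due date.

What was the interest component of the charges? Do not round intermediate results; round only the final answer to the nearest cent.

kr 4,181.35

Interest (10.8%/yr ÷ 12 = 0.9%/month): kr 64,600.00 × ((1 + 0.009)^7 − 1) = kr 4,181.3478…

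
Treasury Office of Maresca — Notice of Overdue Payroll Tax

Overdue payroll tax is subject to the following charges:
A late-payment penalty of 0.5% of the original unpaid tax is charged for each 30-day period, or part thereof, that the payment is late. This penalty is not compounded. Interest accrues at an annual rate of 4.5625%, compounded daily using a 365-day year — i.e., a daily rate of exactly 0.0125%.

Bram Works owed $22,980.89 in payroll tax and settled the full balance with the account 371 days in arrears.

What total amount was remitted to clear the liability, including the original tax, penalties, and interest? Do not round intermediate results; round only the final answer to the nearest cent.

Penalty periods: ⌈371/30⌉ = 13; penalty = 13 × 0.5% × $22,980.89 = $1,493.76…
Interest: $22,980.89 × ((1 + 0.000125)^371 − 1) = $22,980.89 × 0.04746410… = $1,090.7673…
Total = $22,980.89 + $1,493.7579… + $1,090.7673… = $25,565.42

$25,565.42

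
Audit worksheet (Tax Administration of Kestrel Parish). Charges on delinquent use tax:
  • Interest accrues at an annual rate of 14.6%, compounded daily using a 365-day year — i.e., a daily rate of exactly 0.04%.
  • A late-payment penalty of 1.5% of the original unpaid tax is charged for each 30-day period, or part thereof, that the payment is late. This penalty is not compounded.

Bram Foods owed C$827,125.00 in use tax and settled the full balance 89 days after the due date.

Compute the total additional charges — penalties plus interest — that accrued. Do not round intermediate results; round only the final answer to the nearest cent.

Penalty periods: ⌈89/30⌉ = 3; penalty = 3 × 1.5% × C$827,125.00 = C$37,220.63…
Interest: C$827,125.00 × ((1 + 0.0004)^89 − 1) = C$827,125.00 × 0.03623389… = C$29,969.9571…
Penalties + interest = C$37,220.6250 + C$29,969.9571… = C$67,190.58

C$67,190.58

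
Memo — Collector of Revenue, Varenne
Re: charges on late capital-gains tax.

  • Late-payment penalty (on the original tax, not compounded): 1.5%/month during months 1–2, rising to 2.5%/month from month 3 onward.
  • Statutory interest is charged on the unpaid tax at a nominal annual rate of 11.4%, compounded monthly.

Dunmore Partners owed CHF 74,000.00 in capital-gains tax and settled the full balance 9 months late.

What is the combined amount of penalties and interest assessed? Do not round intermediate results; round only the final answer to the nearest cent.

CHF 21,742.83

Penalty, months 1–2: 2 × 1.5% × CHF 74,000.00 = CHF 2,220.00
Penalty, months 3–9: 7 × 2.5% × CHF 74,000.00 = CHF 12,950.00
Interest (11.4%/yr ÷ 12 = 0.95%/month): CHF 74,000.00 × ((1 + 0.0095)^9 − 1) = CHF 6,572.8321…
Penalties + interest = CHF 15,170.0000 + CHF 6,572.8321… = CHF 21,742.83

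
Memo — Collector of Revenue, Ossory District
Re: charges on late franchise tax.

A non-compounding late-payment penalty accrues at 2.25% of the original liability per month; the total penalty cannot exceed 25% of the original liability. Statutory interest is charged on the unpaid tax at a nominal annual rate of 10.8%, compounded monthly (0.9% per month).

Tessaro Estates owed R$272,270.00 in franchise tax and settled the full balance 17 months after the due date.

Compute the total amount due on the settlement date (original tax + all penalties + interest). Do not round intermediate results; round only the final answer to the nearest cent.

Penalty (uncapped): 17 × 2.25% × R$272,270.00 = R$104,143.28…; cap = 25% × R$272,270.00 = R$68,067.50 → penalty = R$68,067.50
Interest: R$272,270.00 × ((1 + 0.009)^17 − 1) = R$272,270.00 × 0.1645277… = R$44,795.9589…
Total = R$272,270.00 + R$68,067.5000 + R$44,795.9589… = R$385,133.46

R$385,133.46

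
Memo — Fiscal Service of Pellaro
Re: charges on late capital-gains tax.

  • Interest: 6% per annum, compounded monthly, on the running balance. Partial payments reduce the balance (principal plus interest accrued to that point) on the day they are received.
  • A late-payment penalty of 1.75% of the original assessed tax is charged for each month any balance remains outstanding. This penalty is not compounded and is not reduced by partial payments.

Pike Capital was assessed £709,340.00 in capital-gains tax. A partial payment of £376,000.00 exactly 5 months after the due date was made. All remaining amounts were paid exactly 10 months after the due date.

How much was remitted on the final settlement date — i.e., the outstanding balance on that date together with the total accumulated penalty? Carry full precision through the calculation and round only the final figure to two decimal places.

£484,255.77

Monthly rate = 6% ÷ 12 = 0.5%
Balance at month 5: £709,340.0000 × (1 + 0.005)^5 = £727,251.7239…
After £376,000.00 payment: £727,251.7239… − £376,000.00 = £351,251.7239…
Balance at month 10: £351,251.7239… × (1 + 0.005)^5 = £360,121.2701…
Penalty: 10 × 1.75% × £709,340.00 = £124,134.50
Final settlement = outstanding balance + penalty = £360,121.2701… + £124,134.50 = £484,255.77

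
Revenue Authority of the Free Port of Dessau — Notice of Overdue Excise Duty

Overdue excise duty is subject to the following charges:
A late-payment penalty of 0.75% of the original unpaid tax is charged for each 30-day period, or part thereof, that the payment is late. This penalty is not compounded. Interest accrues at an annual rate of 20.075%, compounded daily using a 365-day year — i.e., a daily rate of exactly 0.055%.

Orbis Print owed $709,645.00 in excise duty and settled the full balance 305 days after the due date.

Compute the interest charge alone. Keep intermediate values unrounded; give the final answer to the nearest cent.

Interest: $709,645.00 × ((1 + 0.00055)^305 − 1) = $709,645.00 × 0.18258638… = $129,571.5102…

$129,571.51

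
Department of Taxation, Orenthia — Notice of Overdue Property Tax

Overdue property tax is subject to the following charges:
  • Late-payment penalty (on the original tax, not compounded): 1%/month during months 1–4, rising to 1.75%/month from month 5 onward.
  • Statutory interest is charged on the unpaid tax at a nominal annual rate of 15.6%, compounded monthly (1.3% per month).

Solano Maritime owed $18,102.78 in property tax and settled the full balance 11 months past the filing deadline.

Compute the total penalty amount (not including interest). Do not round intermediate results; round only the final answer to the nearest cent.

$2,941.70

Penalty, months 1–4: 4 × 1% × $18,102.78 = $724.11…
Penalty, months 5–11: 7 × 1.75% × $18,102.78 = $2,217.59…
Total penalty = $724.11… + $2,217.59… = $2,941.70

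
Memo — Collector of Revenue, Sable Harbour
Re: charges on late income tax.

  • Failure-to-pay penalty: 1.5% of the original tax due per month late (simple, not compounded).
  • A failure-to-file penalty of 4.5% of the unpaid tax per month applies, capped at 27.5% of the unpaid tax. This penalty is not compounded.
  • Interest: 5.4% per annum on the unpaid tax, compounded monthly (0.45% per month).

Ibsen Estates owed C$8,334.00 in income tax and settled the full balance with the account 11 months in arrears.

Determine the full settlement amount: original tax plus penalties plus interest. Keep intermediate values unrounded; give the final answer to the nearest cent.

C$12,422.90

Failure-to-file: 11 × 4.5% × C$8,334.00 = C$4,125.33, capped at 27.5% × C$8,334.00 = C$2,291.85
Failure-to-pay penalty: 11 × 1.5% × C$8,334.00 = C$1,375.11
Interest: C$8,334.00 × ((1 + 0.0045)^11 − 1) = C$8,334.00 × 0.0506289… = C$421.9414…
Total = C$8,334.00 + C$3,666.9600 + C$421.9414… = C$12,422.90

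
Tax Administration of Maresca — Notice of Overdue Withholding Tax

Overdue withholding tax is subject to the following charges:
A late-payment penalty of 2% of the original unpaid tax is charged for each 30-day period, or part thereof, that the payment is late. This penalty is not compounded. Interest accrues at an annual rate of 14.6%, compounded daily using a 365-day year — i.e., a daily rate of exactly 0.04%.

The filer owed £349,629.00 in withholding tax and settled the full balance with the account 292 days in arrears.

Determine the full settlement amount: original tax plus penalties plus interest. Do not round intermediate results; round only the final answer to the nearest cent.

Penalty periods: ⌈292/30⌉ = 10; penalty = 10 × 2% × £349,629.00 = £69,925.80
Interest: £349,629.00 × ((1 + 0.0004)^292 − 1) = £349,629.00 × 0.12386838… = £43,307.9783…
Total = £349,629.00 + £69,925.8000 + £43,307.9783… = £462,862.78

£462,862.78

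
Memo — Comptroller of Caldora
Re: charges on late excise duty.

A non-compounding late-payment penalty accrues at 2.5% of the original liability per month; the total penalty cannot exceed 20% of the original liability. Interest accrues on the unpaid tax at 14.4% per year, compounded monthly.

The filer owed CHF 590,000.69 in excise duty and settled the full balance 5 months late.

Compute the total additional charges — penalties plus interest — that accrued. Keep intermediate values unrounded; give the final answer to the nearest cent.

Penalty: 5 × 2.5% × CHF 590,000.69 = CHF 73,750.09… (below the 20% cap of CHF 118,000.14…)
Interest (14.4%/yr ÷ 12 = 1.2%/month): CHF 590,000.69 × ((1 + 0.012)^5 − 1) = CHF 36,259.8989…
Penalties + interest = CHF 73,750.0863… + CHF 36,259.8989… = CHF 110,009.99

CHF 110,009.99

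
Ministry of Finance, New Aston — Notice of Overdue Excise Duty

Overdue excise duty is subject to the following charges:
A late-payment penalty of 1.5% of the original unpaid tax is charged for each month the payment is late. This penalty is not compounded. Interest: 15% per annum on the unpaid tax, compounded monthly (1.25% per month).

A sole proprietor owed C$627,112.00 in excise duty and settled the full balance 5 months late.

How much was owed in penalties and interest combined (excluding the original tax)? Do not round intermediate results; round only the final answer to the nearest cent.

C$87,220.09

Late-payment penalty = 1.5% × C$627,112.00 × 5 mo = C$47,033.40
Interest: C$627,112.00 × ((1 + 0.0125)^5 − 1) = C$627,112.00 × 0.0640822… = C$40,186.6875…
Penalties + interest = C$47,033.4000 + C$40,186.6875… = C$87,220.09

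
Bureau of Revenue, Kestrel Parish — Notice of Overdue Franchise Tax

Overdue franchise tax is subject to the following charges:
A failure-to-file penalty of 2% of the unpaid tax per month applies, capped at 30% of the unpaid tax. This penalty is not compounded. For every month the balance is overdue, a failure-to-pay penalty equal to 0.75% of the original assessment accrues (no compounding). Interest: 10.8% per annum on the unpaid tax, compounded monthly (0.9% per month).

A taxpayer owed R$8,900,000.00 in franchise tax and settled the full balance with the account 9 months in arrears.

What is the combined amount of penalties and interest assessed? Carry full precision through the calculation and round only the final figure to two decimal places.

Failure-to-file: 9 × 2% × R$8,900,000.00 = R$1,602,000.00 (under the 30% cap)
Failure-to-pay penalty: 9 × 0.75% × R$8,900,000.00 = R$600,750.00
Interest: R$8,900,000.00 × ((1 + 0.009)^9 − 1) = R$8,900,000.00 × 0.0839781… = R$747,404.8245…
Penalties + interest = R$2,202,750.0000 + R$747,404.8245… = R$2,950,154.82

R$2,950,154.82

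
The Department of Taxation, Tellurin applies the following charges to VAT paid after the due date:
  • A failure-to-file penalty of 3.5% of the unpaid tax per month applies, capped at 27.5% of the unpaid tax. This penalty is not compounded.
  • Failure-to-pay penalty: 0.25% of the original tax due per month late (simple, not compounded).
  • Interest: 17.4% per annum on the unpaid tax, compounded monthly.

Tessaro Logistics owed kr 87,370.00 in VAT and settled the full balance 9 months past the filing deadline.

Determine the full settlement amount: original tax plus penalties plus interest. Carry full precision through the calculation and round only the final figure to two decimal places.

kr 125,448.53

Failure-to-file: 9 × 3.5% × kr 87,370.00 = kr 27,521.55, capped at 27.5% × kr 87,370.00 = kr 24,026.75
Failure-to-pay penalty: 9 × 0.25% × kr 87,370.00 = kr 1,965.83…
Interest (17.4%/yr ÷ 12 = 1.45%/month): kr 87,370.00 × ((1 + 0.0145)^9 − 1) = kr 12,085.9564…
Total = kr 87,370.00 + kr 25,992.5750 + kr 12,085.9564… = kr 125,448.53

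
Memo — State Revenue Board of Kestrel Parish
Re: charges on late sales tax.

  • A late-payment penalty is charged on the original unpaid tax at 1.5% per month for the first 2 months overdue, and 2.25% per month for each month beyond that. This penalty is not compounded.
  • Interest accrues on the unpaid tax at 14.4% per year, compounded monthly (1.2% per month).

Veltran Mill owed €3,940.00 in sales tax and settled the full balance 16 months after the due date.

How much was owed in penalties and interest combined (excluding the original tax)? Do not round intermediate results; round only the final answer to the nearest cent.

Penalty, months 1–2: 2 × 1.5% × €3,940.00 = €118.20
Penalty, months 3–16: 14 × 2.25% × €3,940.00 = €1,241.10
Interest: €3,940.00 × ((1 + 0.012)^16 − 1) = €3,940.00 × 0.2102865… = €828.5289…
Penalties + interest = €1,359.3000 + €828.5289… = €2,187.83

€2,187.83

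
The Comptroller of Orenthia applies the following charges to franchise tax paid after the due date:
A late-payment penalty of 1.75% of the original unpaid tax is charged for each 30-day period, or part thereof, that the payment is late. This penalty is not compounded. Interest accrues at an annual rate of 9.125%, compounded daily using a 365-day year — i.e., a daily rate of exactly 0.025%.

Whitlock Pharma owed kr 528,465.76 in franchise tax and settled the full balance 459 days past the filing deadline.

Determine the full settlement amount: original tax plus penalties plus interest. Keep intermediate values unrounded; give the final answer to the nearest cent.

Penalty periods: ⌈459/30⌉ = 16; penalty = 16 × 1.75% × kr 528,465.76 = kr 147,970.41…
Interest: kr 528,465.76 × ((1 + 0.00025)^459 − 1) = kr 528,465.76 × 0.12157692… = kr 64,249.2390…
Total = kr 528,465.76 + kr 147,970.4128 + kr 64,249.2390… = kr 740,685.41

kr 740,685.41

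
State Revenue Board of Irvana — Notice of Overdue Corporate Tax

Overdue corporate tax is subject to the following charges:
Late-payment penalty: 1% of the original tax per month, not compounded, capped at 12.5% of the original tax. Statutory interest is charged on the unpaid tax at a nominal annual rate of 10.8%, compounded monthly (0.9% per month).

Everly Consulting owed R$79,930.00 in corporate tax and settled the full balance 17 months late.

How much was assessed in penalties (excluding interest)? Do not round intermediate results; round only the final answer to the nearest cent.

R$9,991.25

Penalty (uncapped): 17 × 1% × R$79,930.00 = R$13,588.10; cap = 12.5% × R$79,930.00 = R$9,991.25 → penalty = R$9,991.25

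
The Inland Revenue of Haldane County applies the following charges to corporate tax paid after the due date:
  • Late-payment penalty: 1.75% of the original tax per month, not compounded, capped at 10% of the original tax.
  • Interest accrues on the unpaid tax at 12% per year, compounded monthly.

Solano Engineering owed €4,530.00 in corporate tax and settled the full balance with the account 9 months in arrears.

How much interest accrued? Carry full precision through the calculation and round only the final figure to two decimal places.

Interest (12%/yr ÷ 12 = 1%/month): €4,530.00 × ((1 + 0.01)^9 − 1) = €424.3943…

€424.39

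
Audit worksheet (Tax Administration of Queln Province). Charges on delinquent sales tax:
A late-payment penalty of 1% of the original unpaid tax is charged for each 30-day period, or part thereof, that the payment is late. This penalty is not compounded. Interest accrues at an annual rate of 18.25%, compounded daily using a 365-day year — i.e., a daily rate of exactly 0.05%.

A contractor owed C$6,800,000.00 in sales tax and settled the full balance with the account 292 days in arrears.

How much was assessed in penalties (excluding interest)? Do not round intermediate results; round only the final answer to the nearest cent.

C$680,000.00

Penalty periods: ⌈292/30⌉ = 10; penalty = 10 × 1% × C$6,800,000.00 = C$680,000.00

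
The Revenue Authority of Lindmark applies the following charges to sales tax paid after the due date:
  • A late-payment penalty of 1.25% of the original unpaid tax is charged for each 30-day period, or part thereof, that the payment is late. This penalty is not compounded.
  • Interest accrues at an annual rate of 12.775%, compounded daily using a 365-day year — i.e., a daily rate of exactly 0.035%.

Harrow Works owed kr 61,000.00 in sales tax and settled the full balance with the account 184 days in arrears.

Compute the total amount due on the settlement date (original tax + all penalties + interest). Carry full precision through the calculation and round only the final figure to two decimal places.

kr 70,394.42

Penalty periods: ⌈184/30⌉ = 7; penalty = 7 × 1.25% × kr 61,000.00 = kr 5,337.50
Interest: kr 61,000.00 × ((1 + 0.00035)^184 − 1) = kr 61,000.00 × 0.06650690… = kr 4,056.9212…
Total = kr 61,000.00 + kr 5,337.5000 + kr 4,056.9212… = kr 70,394.42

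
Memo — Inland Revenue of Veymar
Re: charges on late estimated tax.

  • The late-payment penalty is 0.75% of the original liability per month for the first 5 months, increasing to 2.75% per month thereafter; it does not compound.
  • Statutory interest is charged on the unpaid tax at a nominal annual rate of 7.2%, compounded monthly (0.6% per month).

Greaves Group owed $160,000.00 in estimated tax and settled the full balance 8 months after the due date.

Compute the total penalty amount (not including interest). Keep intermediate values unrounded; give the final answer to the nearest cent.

Penalty, months 1–5: 5 × 0.75% × $160,000.00 = $6,000.00
Penalty, months 6–8: 3 × 2.75% × $160,000.00 = $13,200.00
Total penalty = $6,000.00 + $13,200.00 = $19,200.00

$19,200.00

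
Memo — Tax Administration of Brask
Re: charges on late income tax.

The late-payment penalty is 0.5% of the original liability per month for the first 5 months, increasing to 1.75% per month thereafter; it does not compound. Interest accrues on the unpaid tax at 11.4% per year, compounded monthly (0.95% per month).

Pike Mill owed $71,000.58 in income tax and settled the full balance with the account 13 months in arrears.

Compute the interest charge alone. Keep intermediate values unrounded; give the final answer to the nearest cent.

Interest: $71,000.58 × ((1 + 0.0095)^13 − 1) = $71,000.58 × 0.1307906… = $9,286.2109…

$9,286.21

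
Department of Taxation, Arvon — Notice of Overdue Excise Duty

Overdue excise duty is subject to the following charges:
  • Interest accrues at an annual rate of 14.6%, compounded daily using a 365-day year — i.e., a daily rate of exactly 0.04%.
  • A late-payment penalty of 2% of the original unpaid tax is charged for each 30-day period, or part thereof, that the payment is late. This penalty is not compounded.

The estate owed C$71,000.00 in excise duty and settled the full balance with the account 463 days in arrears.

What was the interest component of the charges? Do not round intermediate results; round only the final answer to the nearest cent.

Interest: C$71,000.00 × ((1 + 0.0004)^463 − 1) = C$71,000.00 × 0.20341454… = C$14,442.4327…

C$14,442.43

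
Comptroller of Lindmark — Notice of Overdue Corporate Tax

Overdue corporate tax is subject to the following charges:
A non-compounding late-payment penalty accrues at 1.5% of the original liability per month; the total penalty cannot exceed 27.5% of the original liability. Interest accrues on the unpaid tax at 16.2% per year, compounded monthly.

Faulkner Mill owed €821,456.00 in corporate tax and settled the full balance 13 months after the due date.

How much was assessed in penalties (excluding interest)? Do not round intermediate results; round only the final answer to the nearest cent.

Penalty: 13 × 1.5% × €821,456.00 = €160,183.92 (below the 27.5% cap of €225,900.40)

€160,183.92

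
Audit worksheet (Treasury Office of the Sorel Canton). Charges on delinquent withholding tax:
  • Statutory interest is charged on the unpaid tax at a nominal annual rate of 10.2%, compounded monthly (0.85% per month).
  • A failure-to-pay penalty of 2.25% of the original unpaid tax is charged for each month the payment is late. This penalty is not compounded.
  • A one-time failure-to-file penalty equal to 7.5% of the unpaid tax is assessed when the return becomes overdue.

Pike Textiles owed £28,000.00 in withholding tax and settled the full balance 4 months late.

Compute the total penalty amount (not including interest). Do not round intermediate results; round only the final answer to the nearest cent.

£4,620.00

Failure-to-file penalty: 7.5% × £28,000.00 = £2,100.00
Failure-to-pay penalty = 2.25% × £28,000.00 × 4 mo = £2,520.00
Total penalty = £2,100.00 + £2,520.00 = £4,620.00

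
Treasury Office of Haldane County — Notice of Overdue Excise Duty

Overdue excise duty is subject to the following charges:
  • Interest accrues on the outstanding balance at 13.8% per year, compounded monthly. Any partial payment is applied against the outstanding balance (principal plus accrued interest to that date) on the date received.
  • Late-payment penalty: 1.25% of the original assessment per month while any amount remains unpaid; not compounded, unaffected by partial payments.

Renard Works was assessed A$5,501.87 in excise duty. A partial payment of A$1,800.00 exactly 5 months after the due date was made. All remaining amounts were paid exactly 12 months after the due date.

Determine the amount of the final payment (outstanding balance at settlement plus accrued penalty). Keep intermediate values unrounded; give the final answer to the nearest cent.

Monthly rate = 13.8% ÷ 12 = 1.15%
Balance at month 5: A$5,501.8700 × (1 + 0.0115)^5 = A$5,825.5879…
After A$1,800.00 payment: A$5,825.5879… − A$1,800.00 = A$4,025.5879…
Balance at month 12: A$4,025.5879… × (1 + 0.0115)^7 = A$4,361.0446…
Penalty: 12 × 1.25% × A$5,501.87 = A$825.28…
Final settlement = outstanding balance + penalty = A$4,361.0446… + A$825.28… = A$5,186.33

A$5,186.33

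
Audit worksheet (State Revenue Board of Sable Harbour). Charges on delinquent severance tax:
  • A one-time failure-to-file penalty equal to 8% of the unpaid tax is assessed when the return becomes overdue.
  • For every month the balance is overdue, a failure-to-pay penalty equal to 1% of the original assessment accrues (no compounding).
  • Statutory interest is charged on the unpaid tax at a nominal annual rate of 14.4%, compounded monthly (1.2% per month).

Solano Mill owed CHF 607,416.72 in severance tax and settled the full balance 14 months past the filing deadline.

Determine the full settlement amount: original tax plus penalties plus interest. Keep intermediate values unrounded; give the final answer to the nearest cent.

CHF 851,448.97

Failure-to-file penalty: 8% × CHF 607,416.72 = CHF 48,593.34…
Failure-to-pay penalty = 1% × CHF 607,416.72 × 14 mo = CHF 85,038.34…
Interest: CHF 607,416.72 × ((1 + 0.012)^14 − 1) = CHF 607,416.72 × 0.1817543… = CHF 110,400.5740…
Total = CHF 607,416.72 + CHF 133,631.6784 + CHF 110,400.5740… = CHF 851,448.97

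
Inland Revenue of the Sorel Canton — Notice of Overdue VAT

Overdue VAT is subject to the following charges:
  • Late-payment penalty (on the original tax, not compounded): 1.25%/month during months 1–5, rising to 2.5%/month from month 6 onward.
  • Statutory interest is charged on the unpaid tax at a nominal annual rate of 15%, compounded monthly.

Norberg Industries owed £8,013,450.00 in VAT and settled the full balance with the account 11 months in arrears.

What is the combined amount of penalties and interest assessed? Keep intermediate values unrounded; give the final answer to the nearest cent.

Penalty, months 1–5: 5 × 1.25% × £8,013,450.00 = £500,840.63…
Penalty, months 6–11: 6 × 2.5% × £8,013,450.00 = £1,202,017.50
Interest (15%/yr ÷ 12 = 1.25%/month): £8,013,450.00 × ((1 + 0.0125)^11 − 1) = £1,173,363.1260…
Penalties + interest = £1,702,858.1250 + £1,173,363.1260… = £2,876,221.25

£2,876,221.25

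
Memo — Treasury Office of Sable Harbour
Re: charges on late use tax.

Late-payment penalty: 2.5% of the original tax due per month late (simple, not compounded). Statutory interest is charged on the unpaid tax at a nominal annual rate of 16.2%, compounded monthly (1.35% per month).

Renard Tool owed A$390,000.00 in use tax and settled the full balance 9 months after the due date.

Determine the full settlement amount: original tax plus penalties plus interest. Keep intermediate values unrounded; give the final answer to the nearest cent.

A$527,776.05

Late-payment penalty: 9 × 2.5% × A$390,000.00 = A$87,750.00
Interest: A$390,000.00 × ((1 + 0.0135)^9 − 1) = A$390,000.00 × 0.1282719… = A$50,026.0463…
Total = A$390,000.00 + A$87,750.0000 + A$50,026.0463… = A$527,776.05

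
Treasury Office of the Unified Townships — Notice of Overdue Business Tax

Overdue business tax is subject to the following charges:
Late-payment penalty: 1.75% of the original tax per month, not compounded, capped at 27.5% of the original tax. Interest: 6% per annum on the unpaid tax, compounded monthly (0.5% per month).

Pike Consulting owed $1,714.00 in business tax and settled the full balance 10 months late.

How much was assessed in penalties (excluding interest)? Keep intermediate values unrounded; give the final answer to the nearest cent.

$299.95

Penalty: 10 × 1.75% × $1,714.00 = $299.95 (below the 27.5% cap of $471.35)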